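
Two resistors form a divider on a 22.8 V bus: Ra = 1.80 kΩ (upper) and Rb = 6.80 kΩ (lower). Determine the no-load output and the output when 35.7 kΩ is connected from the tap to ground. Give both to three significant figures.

Open-circuit: V = 22.8 × 6.80/(1.80 + 6.80) = 18.0 V.
With the load, Rb becomes Rb‖R_L = 5.712 kΩ, so V = 22.8 × 5.712/7.512 = 17.3 V.

Unloaded: 18.0 V; loaded: 17.3 V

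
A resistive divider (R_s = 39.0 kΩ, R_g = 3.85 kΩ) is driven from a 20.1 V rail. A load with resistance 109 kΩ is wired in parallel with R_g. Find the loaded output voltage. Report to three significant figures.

V_out ≈ 1.75 V

The load sits in parallel with R_g: R_g‖R_L = (3.85 × 109) / (3.85 + 109) = 3.719 kΩ.
V_out = 20.1 × 3.719 / (39.0 + 3.719) = 20.1 × 3.719/42.72 = 1.75 V.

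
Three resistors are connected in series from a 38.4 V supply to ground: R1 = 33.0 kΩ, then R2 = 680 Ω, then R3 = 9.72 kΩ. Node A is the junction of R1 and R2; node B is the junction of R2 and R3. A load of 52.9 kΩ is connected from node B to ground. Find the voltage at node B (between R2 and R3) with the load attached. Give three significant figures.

V ≈ 7.53 V

At node B, R3 is in parallel with the load: R3‖R_L = 8211 Ω.
Below node A the resistance is R2 + (R3‖R_L) = 8891 Ω, so V_A = 38.4 × 8891/41890 = 8.150 V.
Then V_B = V_A × (R3‖R_L)/(R2 + R3‖R_L) = 8.150 × 8211/8891 = 7.53 V.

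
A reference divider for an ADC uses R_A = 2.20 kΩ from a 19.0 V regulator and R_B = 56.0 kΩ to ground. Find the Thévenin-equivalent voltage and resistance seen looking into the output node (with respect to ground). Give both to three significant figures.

V_th = 18.3 V, R_th = 2.12 kΩ

V_th is the open-circuit tap voltage: 19.0 × 56.0/(2.20 + 56.0) = 18.3 V.
With the supply zeroed, R_A and R_B appear in parallel from the tap: R_th = R_A‖R_B = (2.20 × 56.0)/58.20 = 2.12 kΩ.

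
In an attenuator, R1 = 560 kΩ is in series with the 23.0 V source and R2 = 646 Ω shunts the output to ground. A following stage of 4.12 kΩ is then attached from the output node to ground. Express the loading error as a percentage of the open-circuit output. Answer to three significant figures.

13.5 %

The divider's output (Thévenin) resistance is R1‖R2 = 645.3 Ω.
Fractional drop under load = R_th/(R_th + R_L) = 645.3 / (645.3 + 4120) = 0.1354.
So the output falls by 13.5 %.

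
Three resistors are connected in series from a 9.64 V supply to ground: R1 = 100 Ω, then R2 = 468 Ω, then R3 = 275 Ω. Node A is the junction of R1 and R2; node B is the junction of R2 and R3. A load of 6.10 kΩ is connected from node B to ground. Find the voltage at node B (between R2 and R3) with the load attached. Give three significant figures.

At node B, R3 is in parallel with the load: R3‖R_L = 263.1 Ω.
Below node A the resistance is R2 + (R3‖R_L) = 731.1 Ω, so V_A = 9.64 × 731.1/831.1 = 8.480 V.
Then V_B = V_A × (R3‖R_L)/(R2 + R3‖R_L) = 8.480 × 263.1/731.1 = 3.05 V.

V ≈ 3.05 V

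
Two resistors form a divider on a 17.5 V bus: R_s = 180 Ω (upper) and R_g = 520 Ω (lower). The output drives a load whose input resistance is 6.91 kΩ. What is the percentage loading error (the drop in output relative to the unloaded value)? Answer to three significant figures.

1.90 %

The divider's output (Thévenin) resistance is R_s‖R_g = 133.7 Ω.
Fractional drop under load = R_th/(R_th + R_L) = 133.7 / (133.7 + 6910) = 0.01898.
So the output falls by 1.90 %.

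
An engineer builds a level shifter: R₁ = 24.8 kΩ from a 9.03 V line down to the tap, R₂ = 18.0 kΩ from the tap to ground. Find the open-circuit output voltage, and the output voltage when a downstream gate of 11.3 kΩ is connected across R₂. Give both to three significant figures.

Unloaded: 3.80 V; loaded: 1.97 V

Open-circuit: V = 9.03 × 18.0/(24.8 + 18.0) = 3.80 V.
With the load, R₂ becomes R₂‖R_L = 6.942 kΩ, so V = 9.03 × 6.942/31.74 = 1.97 V.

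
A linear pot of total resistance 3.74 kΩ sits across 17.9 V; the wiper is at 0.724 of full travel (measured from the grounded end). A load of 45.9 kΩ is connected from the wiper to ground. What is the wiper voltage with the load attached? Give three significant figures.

The wiper splits the pot into (1−α)R = 1.032 kΩ above and αR = 2.708 kΩ below.
Lower section ‖ load = 2.557 kΩ.
V_wiper = 17.9 × 2.557/(1.032 + 2.557) = 12.8 V.

V ≈ 12.8 V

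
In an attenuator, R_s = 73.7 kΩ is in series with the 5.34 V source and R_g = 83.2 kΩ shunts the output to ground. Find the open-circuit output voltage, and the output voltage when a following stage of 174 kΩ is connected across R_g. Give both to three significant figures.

Unloaded: 2.83 V; loaded: 2.31 V

Open-circuit: V = 5.34 × 83.2/(73.7 + 83.2) = 2.83 V.
With the load, R_g becomes R_g‖R_L = 56.29 kΩ, so V = 5.34 × 56.29/130.0 = 2.31 V.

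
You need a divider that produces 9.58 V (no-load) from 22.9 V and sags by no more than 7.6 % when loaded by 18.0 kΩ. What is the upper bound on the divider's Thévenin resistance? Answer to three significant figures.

R_th ≤ 1.48 kΩ

Loading drop = R_th/(R_th + R_L) ≤ 0.0760, so R_th ≤ R_L · ε/(1−ε) = 18.0 kΩ × 0.0760/0.9240 = 1.48 kΩ.
(Any R1, R2 with R2/(R1+R2) = 0.418 and R1‖R2 ≤ 1.48 kΩ will meet the spec.)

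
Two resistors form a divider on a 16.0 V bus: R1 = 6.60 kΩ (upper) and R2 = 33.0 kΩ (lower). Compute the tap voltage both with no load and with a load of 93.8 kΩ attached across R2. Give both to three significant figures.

Unloaded: 13.3 V; loaded: 12.6 V

Open-circuit: V = 16.0 × 33.0/(6.60 + 33.0) = 13.3 V.
With the load, R2 becomes R2‖R_L = 24.41 kΩ, so V = 16.0 × 24.41/31.01 = 12.6 V.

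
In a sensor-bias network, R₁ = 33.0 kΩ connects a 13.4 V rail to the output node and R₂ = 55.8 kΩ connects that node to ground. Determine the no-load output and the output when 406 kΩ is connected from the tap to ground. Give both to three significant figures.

Open-circuit: V = 13.4 × 55.8/(33.0 + 55.8) = 8.42 V.
With the load, R₂ becomes R₂‖R_L = 49.06 kΩ, so V = 13.4 × 49.06/82.06 = 8.01 V.

Unloaded: 8.42 V; loaded: 8.01 V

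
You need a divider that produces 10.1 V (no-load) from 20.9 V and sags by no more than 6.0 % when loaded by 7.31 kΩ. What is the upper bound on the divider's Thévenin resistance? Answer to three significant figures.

R_th ≤ 467 Ω

Loading drop = R_th/(R_th + R_L) ≤ 0.0600, so R_th ≤ R_L · ε/(1−ε) = 7.31 kΩ × 0.0600/0.9400 = 467 Ω.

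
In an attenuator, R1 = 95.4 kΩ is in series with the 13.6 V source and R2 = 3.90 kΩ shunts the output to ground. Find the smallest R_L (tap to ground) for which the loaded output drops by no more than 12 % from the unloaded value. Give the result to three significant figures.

Output resistance R_th = R1‖R2 = (95.4 × 3.90)/99.30 = 3.747 kΩ.
The fractional drop is R_th/(R_th + R_L); requiring this ≤ 0.120 gives R_L ≥ R_th(1/0.120 − 1) = 3.747 × 7.333 = 27.5 kΩ.

R_L(min) ≈ 27.5 kΩ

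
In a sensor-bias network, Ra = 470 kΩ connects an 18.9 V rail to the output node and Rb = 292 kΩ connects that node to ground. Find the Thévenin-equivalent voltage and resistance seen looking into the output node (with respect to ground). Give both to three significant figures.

V_th = 7.24 V, R_th = 180 kΩ

V_th is the open-circuit tap voltage: 18.9 × 292/(470 + 292) = 7.24 V.
With the supply zeroed, Ra and Rb appear in parallel from the tap: R_th = Ra‖Rb = (470 × 292)/762.0 = 180 kΩ.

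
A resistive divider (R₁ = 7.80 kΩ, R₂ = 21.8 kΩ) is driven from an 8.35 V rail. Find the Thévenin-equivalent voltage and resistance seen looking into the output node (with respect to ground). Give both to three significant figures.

V_th is the open-circuit tap voltage: 8.35 × 21.8/(7.80 + 21.8) = 6.15 V.
With the supply zeroed, R₁ and R₂ appear in parallel from the tap: R_th = R₁‖R₂ = (7.80 × 21.8)/29.60 = 5.74 kΩ.

V_th = 6.15 V, R_th = 5.74 kΩ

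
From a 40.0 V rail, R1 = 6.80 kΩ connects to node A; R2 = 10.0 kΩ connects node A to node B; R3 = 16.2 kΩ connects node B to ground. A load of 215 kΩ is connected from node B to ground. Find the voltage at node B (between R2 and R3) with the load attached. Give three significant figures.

At node B, R3 is in parallel with the load: R3‖R_L = 15.06 kΩ.
Below node A the resistance is R2 + (R3‖R_L) = 25.06 kΩ, so V_A = 40.0 × 25.06/31.86 = 31.46 V.
Then V_B = V_A × (R3‖R_L)/(R2 + R3‖R_L) = 31.46 × 15.06/25.06 = 18.9 V.

V ≈ 18.9 V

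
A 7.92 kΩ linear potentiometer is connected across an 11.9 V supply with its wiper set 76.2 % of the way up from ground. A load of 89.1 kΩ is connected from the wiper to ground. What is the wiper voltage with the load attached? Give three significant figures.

V ≈ 8.92 V

The wiper splits the pot into (1−α)R = 1.885 kΩ above and αR = 6.035 kΩ below.
Lower section ‖ load = 5.652 kΩ.
V_wiper = 11.9 × 5.652/(1.885 + 5.652) = 8.92 V.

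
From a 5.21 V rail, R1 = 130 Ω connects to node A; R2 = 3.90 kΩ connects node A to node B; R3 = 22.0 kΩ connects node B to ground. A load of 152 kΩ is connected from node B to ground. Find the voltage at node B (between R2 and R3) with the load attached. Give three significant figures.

V ≈ 4.31 V

At node B, R3 is in parallel with the load: R3‖R_L = 19220 Ω.
Below node A the resistance is R2 + (R3‖R_L) = 23120 Ω, so V_A = 5.21 × 23120/23250 = 5.181 V.
Then V_B = V_A × (R3‖R_L)/(R2 + R3‖R_L) = 5.181 × 19220/23120 = 4.31 V.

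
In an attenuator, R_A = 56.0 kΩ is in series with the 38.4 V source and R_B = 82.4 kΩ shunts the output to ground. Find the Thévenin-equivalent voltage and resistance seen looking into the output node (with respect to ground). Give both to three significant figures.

V_th = 22.9 V, R_th = 33.3 kΩ

V_th is the open-circuit tap voltage: 38.4 × 82.4/(56.0 + 82.4) = 22.9 V.
With the supply zeroed, R_A and R_B appear in parallel from the tap: R_th = R_A‖R_B = (56.0 × 82.4)/138.4 = 33.3 kΩ.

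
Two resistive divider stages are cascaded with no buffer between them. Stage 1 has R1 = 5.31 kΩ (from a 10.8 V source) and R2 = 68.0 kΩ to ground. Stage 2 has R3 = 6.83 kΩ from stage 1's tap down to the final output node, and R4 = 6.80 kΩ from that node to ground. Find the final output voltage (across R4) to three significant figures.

V_out ≈ 3.67 V

Stage 2 presents R3+R4 = 13.63 kΩ as a load on stage 1's tap.
Stage 1's lower leg becomes R2‖(R3+R4) = 11.35 kΩ, so V_mid = 10.8 × 11.35/16.66 = 7.359 V.
Stage 2 is itself unloaded: V_out = V_mid × R4/(R3+R4) = 7.359 × 6.80/13.63 = 3.67 V.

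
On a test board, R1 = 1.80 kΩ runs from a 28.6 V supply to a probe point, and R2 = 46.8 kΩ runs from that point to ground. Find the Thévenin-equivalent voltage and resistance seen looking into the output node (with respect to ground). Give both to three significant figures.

V_th is the open-circuit tap voltage: 28.6 × 46.8/(1.80 + 46.8) = 27.5 V.
With the supply zeroed, R1 and R2 appear in parallel from the tap: R_th = R1‖R2 = (1.80 × 46.8)/48.60 = 1.73 kΩ.

V_th = 27.5 V, R_th = 1.73 kΩ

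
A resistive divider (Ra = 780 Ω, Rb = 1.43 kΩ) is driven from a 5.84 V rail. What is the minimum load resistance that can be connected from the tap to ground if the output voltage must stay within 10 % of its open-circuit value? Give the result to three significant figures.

R_L(min) ≈ 4.54 kΩ

Output resistance R_th = Ra‖Rb = (780 × 1430)/2210 = 504.7 Ω.
The fractional drop is R_th/(R_th + R_L); requiring this ≤ 0.100 gives R_L ≥ R_th(1/0.100 − 1) = 504.7 × 9.000 = 4.54 kΩ.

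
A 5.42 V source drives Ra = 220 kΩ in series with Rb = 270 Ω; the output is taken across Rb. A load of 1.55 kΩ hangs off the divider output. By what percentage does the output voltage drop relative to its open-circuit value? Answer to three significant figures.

Unloaded V = 5.42 × 270/220300 = 0.0066437 V.
Loaded: Rb‖R_L = 229.9 Ω, giving V = 5.42 × 229.9/220200 = 0.0056591 V.
Drop = (0.0066437 − 0.0056591) / 0.0066437 = 14.8 %.

14.8 %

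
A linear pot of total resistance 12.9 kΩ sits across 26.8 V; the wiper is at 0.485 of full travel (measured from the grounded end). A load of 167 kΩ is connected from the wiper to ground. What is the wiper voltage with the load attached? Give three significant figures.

The wiper splits the pot into (1−α)R = 6.644 kΩ above and αR = 6.256 kΩ below.
Lower section ‖ load = 6.031 kΩ.
V_wiper = 26.8 × 6.031/(6.644 + 6.031) = 12.8 V.

V ≈ 12.8 V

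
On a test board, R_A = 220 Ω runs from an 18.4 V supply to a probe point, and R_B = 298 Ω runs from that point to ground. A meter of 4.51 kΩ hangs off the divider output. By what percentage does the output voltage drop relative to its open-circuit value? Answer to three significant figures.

2.73 %

The divider's output (Thévenin) resistance is R_A‖R_B = 126.6 Ω.
Fractional drop under load = R_th/(R_th + R_L) = 126.6 / (126.6 + 4510) = 0.02730.
So the output falls by 2.73 %.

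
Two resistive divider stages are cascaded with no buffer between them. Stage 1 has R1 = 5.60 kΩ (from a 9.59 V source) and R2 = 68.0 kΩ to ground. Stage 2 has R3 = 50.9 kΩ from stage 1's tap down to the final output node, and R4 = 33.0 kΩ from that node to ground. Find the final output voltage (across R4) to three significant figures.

Stage 2 presents R3+R4 = 83.90 kΩ as a load on stage 1's tap.
Stage 1's lower leg becomes R2‖(R3+R4) = 37.56 kΩ, so V_mid = 9.59 × 37.56/43.16 = 8.346 V.
Stage 2 is itself unloaded: V_out = V_mid × R4/(R3+R4) = 8.346 × 33.0/83.90 = 3.28 V.

V_out ≈ 3.28 V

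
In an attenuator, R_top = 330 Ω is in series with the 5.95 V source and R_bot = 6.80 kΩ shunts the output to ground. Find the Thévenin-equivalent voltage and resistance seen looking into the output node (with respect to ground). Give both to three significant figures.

V_th is the open-circuit tap voltage: 5.95 × 6800/(330 + 6800) = 5.67 V.
With the supply zeroed, R_top and R_bot appear in parallel from the tap: R_th = R_top‖R_bot = (330 × 6800)/7130 = 315 Ω.

V_th = 5.67 V, R_th = 315 Ω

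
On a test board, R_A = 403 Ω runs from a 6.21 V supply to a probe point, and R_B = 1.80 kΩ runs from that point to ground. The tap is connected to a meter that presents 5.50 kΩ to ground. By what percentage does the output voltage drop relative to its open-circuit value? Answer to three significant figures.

The divider's output (Thévenin) resistance is R_A‖R_B = 329.3 Ω.
Fractional drop under load = R_th/(R_th + R_L) = 329.3 / (329.3 + 5500) = 0.05649.
So the output falls by 5.65 %.

5.65 %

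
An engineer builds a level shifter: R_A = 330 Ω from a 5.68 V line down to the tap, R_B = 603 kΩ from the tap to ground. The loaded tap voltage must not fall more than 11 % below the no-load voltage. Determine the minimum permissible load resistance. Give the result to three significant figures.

Output resistance R_th = R_A‖R_B = (330 × 603000)/603300 = 329.8 Ω.
The fractional drop is R_th/(R_th + R_L); requiring this ≤ 0.110 gives R_L ≥ R_th(1/0.110 − 1) = 329.8 × 8.091 = 2.67 kΩ.

R_L(min) ≈ 2.67 kΩ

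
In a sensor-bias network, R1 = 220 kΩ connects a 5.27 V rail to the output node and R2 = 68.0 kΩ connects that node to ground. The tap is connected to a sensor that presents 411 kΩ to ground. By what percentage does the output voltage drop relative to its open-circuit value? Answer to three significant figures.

11.2 %

Unloaded V = 5.27 × 68.0/288.0 = 1.2443 V.
Loaded: R2‖R_L = 58.35 kΩ, giving V = 5.27 × 58.35/278.3 = 1.1047 V.
Drop = (1.2443 − 1.1047) / 1.2443 = 11.2 %.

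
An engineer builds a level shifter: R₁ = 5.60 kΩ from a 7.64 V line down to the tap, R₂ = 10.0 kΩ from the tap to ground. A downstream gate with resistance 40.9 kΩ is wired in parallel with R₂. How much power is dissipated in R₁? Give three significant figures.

Total resistance from the source is R₁ + (R₂‖R_L) = 13.64 kΩ, so I = 7.64/13.64 kΩ = 0.5603 mA.
P = I²·R₁ = (0.5603 mA)² × 5.60 kΩ = 1.76 mW.

P ≈ 1.76 mW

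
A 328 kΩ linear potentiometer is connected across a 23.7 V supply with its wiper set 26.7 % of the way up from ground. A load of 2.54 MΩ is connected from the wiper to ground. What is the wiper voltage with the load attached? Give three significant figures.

V ≈ 6.17 V

The wiper splits the pot into (1−α)R = 240.4 kΩ above and αR = 87.58 kΩ below.
Lower section ‖ load = 84.66 kΩ.
V_wiper = 23.7 × 84.66/(240.4 + 84.66) = 6.17 V.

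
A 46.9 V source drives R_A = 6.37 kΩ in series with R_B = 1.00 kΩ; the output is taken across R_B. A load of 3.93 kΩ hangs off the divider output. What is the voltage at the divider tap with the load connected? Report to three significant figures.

The load sits in parallel with R_B: R_B‖R_L = (1.00 × 3.93) / (1.00 + 3.93) = 0.7972 kΩ.
V_out = 46.9 × 0.7972 / (6.37 + 0.7972) = 46.9 × 0.7972/7.167 = 5.22 V.

V_out ≈ 5.22 V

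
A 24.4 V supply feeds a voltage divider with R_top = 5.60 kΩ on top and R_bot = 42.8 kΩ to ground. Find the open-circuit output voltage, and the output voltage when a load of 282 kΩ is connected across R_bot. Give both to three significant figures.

Unloaded: 21.6 V; loaded: 21.2 V

Open-circuit: V = 24.4 × 42.8/(5.60 + 42.8) = 21.6 V.
With the load, R_bot becomes R_bot‖R_L = 37.16 kΩ, so V = 24.4 × 37.16/42.76 = 21.2 V.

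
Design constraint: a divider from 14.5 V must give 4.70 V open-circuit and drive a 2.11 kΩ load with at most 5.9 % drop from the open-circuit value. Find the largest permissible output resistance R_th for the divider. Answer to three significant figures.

Loading drop = R_th/(R_th + R_L) ≤ 0.0590, so R_th ≤ R_L · ε/(1−ε) = 2.11 kΩ × 0.0590/0.9410 = 132 Ω.

R_th ≤ 132 Ω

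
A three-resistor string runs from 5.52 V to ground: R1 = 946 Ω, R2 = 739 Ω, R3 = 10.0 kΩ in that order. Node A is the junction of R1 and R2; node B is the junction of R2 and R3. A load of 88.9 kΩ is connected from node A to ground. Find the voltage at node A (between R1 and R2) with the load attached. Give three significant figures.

Below node A the series string R2+R3 = 10740 Ω sits in parallel with the 88900 Ω load: 9582 Ω.
V_A = 5.52 × 9582/(946 + 9582) = 5.02 V.

V ≈ 5.02 V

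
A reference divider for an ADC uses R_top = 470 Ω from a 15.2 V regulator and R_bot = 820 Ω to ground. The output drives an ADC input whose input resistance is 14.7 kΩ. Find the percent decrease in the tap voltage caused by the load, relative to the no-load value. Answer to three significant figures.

The divider's output (Thévenin) resistance is R_top‖R_bot = 298.8 Ω.
Fractional drop under load = R_th/(R_th + R_L) = 298.8 / (298.8 + 14700) = 0.01992.
So the output falls by 1.99 %.

1.99 %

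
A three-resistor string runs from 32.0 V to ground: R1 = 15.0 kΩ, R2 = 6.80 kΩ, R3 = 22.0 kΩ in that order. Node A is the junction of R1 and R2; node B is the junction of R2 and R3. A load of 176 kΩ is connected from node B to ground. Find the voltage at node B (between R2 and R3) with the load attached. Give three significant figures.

V ≈ 15.1 V

At node B, R3 is in parallel with the load: R3‖R_L = 19.56 kΩ.
Below node A the resistance is R2 + (R3‖R_L) = 26.36 kΩ, so V_A = 32.0 × 26.36/41.36 = 20.39 V.
Then V_B = V_A × (R3‖R_L)/(R2 + R3‖R_L) = 20.39 × 19.56/26.36 = 15.1 V.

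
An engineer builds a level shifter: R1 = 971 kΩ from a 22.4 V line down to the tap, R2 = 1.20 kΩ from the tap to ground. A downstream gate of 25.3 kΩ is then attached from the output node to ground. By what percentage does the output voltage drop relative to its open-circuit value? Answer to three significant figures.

The divider's output (Thévenin) resistance is R1‖R2 = 1.199 kΩ.
Fractional drop under load = R_th/(R_th + R_L) = 1.199 / (1.199 + 25.3) = 0.04523.
So the output falls by 4.52 %.

4.52 %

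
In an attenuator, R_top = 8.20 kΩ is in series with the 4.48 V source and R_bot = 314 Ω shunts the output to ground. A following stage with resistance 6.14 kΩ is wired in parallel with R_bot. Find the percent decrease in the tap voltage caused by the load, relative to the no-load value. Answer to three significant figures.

4.69 %

The divider's output (Thévenin) resistance is R_top‖R_bot = 302.4 Ω.
Fractional drop under load = R_th/(R_th + R_L) = 302.4 / (302.4 + 6140) = 0.04694.
So the output falls by 4.69 %.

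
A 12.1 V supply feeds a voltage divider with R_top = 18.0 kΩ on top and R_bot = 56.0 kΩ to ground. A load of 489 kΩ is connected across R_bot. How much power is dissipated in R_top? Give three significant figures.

Total resistance from the source is R_top + (R_bot‖R_L) = 68.25 kΩ, so I = 12.1/68.25 kΩ = 0.1773 mA.
P = I²·R_top = (0.1773 mA)² × 18.0 kΩ = 0.566 mW.

P ≈ 0.566 mW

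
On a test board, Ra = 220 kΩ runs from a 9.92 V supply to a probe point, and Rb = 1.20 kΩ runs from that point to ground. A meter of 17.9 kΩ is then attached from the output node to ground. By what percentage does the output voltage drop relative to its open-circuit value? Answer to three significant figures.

The divider's output (Thévenin) resistance is Ra‖Rb = 1.193 kΩ.
Fractional drop under load = R_th/(R_th + R_L) = 1.193 / (1.193 + 17.9) = 0.06251.
So the output falls by 6.25 %.

6.25 %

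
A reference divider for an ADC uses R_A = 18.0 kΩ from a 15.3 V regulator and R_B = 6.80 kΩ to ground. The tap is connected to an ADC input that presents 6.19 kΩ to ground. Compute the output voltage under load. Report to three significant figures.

The load sits in parallel with R_B: R_B‖R_L = (6.80 × 6.19) / (6.80 + 6.19) = 3.240 kΩ.
V_out = 15.3 × 3.240 / (18.0 + 3.240) = 15.3 × 3.240/21.24 = 2.33 V.

V_out ≈ 2.33 V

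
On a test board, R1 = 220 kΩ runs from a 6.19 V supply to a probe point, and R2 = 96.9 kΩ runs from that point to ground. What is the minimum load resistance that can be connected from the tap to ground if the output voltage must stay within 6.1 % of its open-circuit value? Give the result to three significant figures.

Output resistance R_th = R1‖R2 = (220 × 96.9)/316.9 = 67.27 kΩ.
The fractional drop is R_th/(R_th + R_L); requiring this ≤ 0.0610 gives R_L ≥ R_th(1/0.0610 − 1) = 67.27 × 15.39 = 1.04 MΩ.

R_L(min) ≈ 1.04 MΩ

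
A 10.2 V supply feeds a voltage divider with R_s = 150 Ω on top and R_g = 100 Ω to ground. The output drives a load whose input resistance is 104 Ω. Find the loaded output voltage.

V_out ≈ 2.59 V

The load sits in parallel with R_g: R_g‖R_L = (100 × 104) / (100 + 104) = 50.98 Ω.
V_out = 10.2 × 50.98 / (150 + 50.98) = 10.2 × 50.98/201.0 = 2.59 V.
(Unloaded it would have been 4.08 V.)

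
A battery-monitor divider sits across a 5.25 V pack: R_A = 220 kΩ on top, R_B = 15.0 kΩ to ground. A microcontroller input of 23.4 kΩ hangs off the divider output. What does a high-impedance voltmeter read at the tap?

The load sits in parallel with R_B: R_B‖R_L = (15.0 × 23.4) / (15.0 + 23.4) = 9.141 kΩ.
V_out = 5.25 × 9.141 / (220 + 9.141) = 5.25 × 9.141/229.1 = 0.209 V.

V_out ≈ 0.209 V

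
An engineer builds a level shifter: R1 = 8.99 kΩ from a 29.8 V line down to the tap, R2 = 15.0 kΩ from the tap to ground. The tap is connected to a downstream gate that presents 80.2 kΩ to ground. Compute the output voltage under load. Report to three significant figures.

V_out ≈ 17.4 V

The load sits in parallel with R2: R2‖R_L = (15.0 × 80.2) / (15.0 + 80.2) = 12.64 kΩ.
V_out = 29.8 × 12.64 / (8.99 + 12.64) = 29.8 × 12.64/21.63 = 17.4 V.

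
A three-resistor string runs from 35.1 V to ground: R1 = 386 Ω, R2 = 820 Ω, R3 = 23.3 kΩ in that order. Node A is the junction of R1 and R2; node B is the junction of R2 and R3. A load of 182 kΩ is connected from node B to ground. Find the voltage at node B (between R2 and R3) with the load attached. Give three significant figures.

At node B, R3 is in parallel with the load: R3‖R_L = 20660 Ω.
Below node A the resistance is R2 + (R3‖R_L) = 21480 Ω, so V_A = 35.1 × 21480/21860 = 34.48 V.
Then V_B = V_A × (R3‖R_L)/(R2 + R3‖R_L) = 34.48 × 20660/21480 = 33.2 V.

V ≈ 33.2 V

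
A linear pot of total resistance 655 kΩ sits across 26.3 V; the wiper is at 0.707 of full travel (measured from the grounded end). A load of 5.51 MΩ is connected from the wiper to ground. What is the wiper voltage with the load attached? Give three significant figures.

V ≈ 18.1 V

The wiper splits the pot into (1−α)R = 191.9 kΩ above and αR = 463.1 kΩ below.
Lower section ‖ load = 427.2 kΩ.
V_wiper = 26.3 × 427.2/(191.9 + 427.2) = 18.1 V.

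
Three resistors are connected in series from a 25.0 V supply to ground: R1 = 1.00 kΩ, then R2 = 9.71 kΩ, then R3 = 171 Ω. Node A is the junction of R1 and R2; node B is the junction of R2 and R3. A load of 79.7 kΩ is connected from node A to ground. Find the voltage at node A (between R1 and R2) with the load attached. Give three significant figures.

Below node A the series string R2+R3 = 9881 Ω sits in parallel with the 79700 Ω load: 8791 Ω.
V_A = 25.0 × 8791/(1000 + 8791) = 22.4 V.

V ≈ 22.4 V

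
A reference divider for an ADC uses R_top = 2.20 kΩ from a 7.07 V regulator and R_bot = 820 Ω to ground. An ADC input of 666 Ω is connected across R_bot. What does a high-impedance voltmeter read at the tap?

V_out ≈ 1.01 V

The load sits in parallel with R_bot: R_bot‖R_L = (820 × 666) / (820 + 666) = 367.5 Ω.
V_out = 7.07 × 367.5 / (2200 + 367.5) = 7.07 × 367.5/2568 = 1.01 V.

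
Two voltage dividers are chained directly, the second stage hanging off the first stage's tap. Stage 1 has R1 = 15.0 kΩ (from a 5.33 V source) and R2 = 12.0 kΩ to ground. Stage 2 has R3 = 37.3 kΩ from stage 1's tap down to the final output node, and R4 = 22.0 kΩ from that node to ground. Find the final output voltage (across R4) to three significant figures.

Stage 2 presents R3+R4 = 59.30 kΩ as a load on stage 1's tap.
Stage 1's lower leg becomes R2‖(R3+R4) = 9.980 kΩ, so V_mid = 5.33 × 9.980/24.98 = 2.129 V.
Stage 2 is itself unloaded: V_out = V_mid × R4/(R3+R4) = 2.129 × 22.0/59.30 = 0.790 V.

V_out ≈ 0.790 V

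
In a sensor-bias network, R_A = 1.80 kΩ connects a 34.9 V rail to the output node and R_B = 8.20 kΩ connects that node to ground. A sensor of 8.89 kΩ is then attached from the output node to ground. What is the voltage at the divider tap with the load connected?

The load sits in parallel with R_B: R_B‖R_L = (8.20 × 8.89) / (8.20 + 8.89) = 4.266 kΩ.
V_out = 34.9 × 4.266 / (1.80 + 4.266) = 34.9 × 4.266/6.066 = 24.5 V.

V_out ≈ 24.5 V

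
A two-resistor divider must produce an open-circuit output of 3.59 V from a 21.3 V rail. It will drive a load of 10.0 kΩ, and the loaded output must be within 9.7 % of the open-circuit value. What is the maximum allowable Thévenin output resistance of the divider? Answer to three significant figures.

Loading drop = R_th/(R_th + R_L) ≤ 0.0970, so R_th ≤ R_L · ε/(1−ε) = 10.0 kΩ × 0.0970/0.9030 = 1.07 kΩ.

R_th ≤ 1.07 kΩ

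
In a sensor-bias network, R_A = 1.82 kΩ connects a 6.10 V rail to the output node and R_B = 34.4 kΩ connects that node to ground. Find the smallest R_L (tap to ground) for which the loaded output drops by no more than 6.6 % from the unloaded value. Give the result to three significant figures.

Output resistance R_th = R_A‖R_B = (1.82 × 34.4)/36.22 = 1.729 kΩ.
The fractional drop is R_th/(R_th + R_L); requiring this ≤ 0.0660 gives R_L ≥ R_th(1/0.0660 − 1) = 1.729 × 14.15 = 24.5 kΩ.

R_L(min) ≈ 24.5 kΩ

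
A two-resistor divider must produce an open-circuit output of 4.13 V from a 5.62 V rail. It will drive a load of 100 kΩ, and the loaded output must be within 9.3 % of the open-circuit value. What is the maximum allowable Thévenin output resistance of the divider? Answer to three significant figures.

Loading drop = R_th/(R_th + R_L) ≤ 0.0930, so R_th ≤ R_L · ε/(1−ε) = 100 kΩ × 0.0930/0.9070 = 10.3 kΩ.

R_th ≤ 10.3 kΩ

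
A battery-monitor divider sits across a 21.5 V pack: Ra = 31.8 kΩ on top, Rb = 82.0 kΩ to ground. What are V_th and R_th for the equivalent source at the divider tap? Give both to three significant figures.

V_th is the open-circuit tap voltage: 21.5 × 82.0/(31.8 + 82.0) = 15.5 V.
With the supply zeroed, Ra and Rb appear in parallel from the tap: R_th = Ra‖Rb = (31.8 × 82.0)/113.8 = 22.9 kΩ.

V_th = 15.5 V, R_th = 22.9 kΩ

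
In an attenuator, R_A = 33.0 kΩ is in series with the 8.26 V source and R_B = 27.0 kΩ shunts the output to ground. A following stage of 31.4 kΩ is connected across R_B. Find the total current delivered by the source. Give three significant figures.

R_B‖R_L = 14.52 kΩ, so the source sees R_A + R_B‖R_L = 47.52 kΩ.
I = 8.26 V / 47.52 kΩ = 0.174 mA.

I ≈ 0.174 mA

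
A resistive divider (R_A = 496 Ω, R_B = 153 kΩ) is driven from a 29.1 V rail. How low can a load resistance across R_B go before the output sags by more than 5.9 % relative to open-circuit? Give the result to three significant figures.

R_L(min) ≈ 7.89 kΩ

Output resistance R_th = R_A‖R_B = (496 × 153000)/153500 = 494.4 Ω.
The fractional drop is R_th/(R_th + R_L); requiring this ≤ 0.0590 gives R_L ≥ R_th(1/0.0590 − 1) = 494.4 × 15.95 = 7.89 kΩ.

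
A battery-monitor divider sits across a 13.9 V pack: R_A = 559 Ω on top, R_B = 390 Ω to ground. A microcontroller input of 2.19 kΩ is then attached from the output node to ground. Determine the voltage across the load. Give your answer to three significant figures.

The load sits in parallel with R_B: R_B‖R_L = (390 × 2190) / (390 + 2190) = 331.0 Ω.
V_out = 13.9 × 331.0 / (559 + 331.0) = 13.9 × 331.0/890.0 = 5.17 V.

V_out ≈ 5.17 V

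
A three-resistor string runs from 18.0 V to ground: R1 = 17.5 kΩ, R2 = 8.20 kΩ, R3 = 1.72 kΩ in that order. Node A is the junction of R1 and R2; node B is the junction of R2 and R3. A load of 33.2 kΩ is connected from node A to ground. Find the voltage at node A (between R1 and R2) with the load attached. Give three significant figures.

Below node A the series string R2+R3 = 9.920 kΩ sits in parallel with the 33.2 kΩ load: 7.638 kΩ.
V_A = 18.0 × 7.638/(17.5 + 7.638) = 5.47 V.

V ≈ 5.47 V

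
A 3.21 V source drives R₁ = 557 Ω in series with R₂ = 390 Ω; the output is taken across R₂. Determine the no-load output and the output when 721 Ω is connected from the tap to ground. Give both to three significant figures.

Unloaded: 1.32 V; loaded: 1.00 V

Open-circuit: V = 3.21 × 390/(557 + 390) = 1.32 V.
With the load, R₂ becomes R₂‖R_L = 253.1 Ω, so V = 3.21 × 253.1/810.1 = 1.00 V.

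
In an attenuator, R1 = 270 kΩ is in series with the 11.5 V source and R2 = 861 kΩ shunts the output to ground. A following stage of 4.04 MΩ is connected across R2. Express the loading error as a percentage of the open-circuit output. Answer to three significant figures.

The divider's output (Thévenin) resistance is R1‖R2 = 205.5 kΩ.
Fractional drop under load = R_th/(R_th + R_L) = 205.5 / (205.5 + 4040) = 0.04841.
So the output falls by 4.84 %.

4.84 %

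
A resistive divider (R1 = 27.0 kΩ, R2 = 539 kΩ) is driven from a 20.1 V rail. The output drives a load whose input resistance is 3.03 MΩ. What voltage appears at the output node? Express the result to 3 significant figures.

The load sits in parallel with R2: R2‖R_L = (539 × 3030) / (539 + 3030) = 457.6 kΩ.
V_out = 20.1 × 457.6 / (27.0 + 457.6) = 20.1 × 457.6/484.6 = 19.0 V.

V_out ≈ 19.0 V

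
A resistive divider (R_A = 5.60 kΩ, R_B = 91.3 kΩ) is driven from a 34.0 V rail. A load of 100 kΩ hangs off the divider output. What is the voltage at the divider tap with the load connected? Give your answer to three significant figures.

The load sits in parallel with R_B: R_B‖R_L = (91.3 × 100) / (91.3 + 100) = 47.73 kΩ.
V_out = 34.0 × 47.73 / (5.60 + 47.73) = 34.0 × 47.73/53.33 = 30.4 V.
(Unloaded it would have been 32.0 V.)

V_out ≈ 30.4 V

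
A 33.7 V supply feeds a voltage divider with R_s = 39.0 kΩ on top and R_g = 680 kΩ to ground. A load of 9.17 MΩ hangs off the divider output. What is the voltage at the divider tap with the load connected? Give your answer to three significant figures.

V_out ≈ 31.7 V

The load sits in parallel with R_g: R_g‖R_L = (680 × 9170) / (680 + 9170) = 633.1 kΩ.
V_out = 33.7 × 633.1 / (39.0 + 633.1) = 33.7 × 633.1/672.1 = 31.7 V.
(Unloaded it would have been 31.9 V.)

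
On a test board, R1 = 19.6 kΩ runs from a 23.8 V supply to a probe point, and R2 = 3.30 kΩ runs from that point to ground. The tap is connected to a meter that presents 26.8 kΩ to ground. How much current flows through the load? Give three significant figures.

R2‖R_L = 2.938 kΩ; V_out = 23.8 × 2.938/22.54 = 3.103 V.
I_L = V_out / R_L = 3.103 / 26.8 kΩ = 0.116 mA.

I_L ≈ 0.116 mA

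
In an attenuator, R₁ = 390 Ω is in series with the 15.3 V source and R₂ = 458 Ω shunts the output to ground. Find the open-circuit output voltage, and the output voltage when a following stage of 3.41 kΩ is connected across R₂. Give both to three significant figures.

Open-circuit: V = 15.3 × 458/(390 + 458) = 8.26 V.
With the load, R₂ becomes R₂‖R_L = 403.8 Ω, so V = 15.3 × 403.8/793.8 = 7.78 V.

Unloaded: 8.26 V; loaded: 7.78 V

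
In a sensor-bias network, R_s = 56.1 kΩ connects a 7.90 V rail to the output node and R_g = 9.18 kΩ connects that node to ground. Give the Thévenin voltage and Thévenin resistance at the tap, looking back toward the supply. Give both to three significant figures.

V_th = 1.11 V, R_th = 7.89 kΩ

V_th is the open-circuit tap voltage: 7.90 × 9.18/(56.1 + 9.18) = 1.11 V.
With the supply zeroed, R_s and R_g appear in parallel from the tap: R_th = R_s‖R_g = (56.1 × 9.18)/65.28 = 7.89 kΩ.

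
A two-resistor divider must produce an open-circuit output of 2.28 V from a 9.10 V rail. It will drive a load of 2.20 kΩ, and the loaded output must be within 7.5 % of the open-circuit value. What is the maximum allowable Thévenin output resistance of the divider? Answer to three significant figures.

Loading drop = R_th/(R_th + R_L) ≤ 0.0750, so R_th ≤ R_L · ε/(1−ε) = 2.20 kΩ × 0.0750/0.9250 = 178 Ω.
(Any R1, R2 with R2/(R1+R2) = 0.251 and R1‖R2 ≤ 178 Ω will meet the spec.)

R_th ≤ 178 Ω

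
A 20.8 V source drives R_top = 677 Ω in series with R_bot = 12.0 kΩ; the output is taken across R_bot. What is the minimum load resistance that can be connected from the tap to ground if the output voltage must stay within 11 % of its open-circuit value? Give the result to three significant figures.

R_L(min) ≈ 5.19 kΩ

Output resistance R_th = R_top‖R_bot = (677 × 12000)/12680 = 640.8 Ω.
The fractional drop is R_th/(R_th + R_L); requiring this ≤ 0.110 gives R_L ≥ R_th(1/0.110 − 1) = 640.8 × 8.091 = 5.19 kΩ.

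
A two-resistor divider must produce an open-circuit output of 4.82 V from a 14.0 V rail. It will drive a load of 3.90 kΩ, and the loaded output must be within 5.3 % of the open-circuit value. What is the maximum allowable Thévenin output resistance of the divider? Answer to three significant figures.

Loading drop = R_th/(R_th + R_L) ≤ 0.0530, so R_th ≤ R_L · ε/(1−ε) = 3.90 kΩ × 0.0530/0.9470 = 218 Ω.
(Any R1, R2 with R2/(R1+R2) = 0.344 and R1‖R2 ≤ 218 Ω will meet the spec.)

R_th ≤ 218 Ω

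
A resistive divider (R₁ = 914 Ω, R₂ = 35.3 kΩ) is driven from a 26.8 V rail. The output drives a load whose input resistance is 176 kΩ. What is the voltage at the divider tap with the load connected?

The load sits in parallel with R₂: R₂‖R_L = (35300 × 176000) / (35300 + 176000) = 29400 Ω.
V_out = 26.8 × 29400 / (914 + 29400) = 26.8 × 29400/30320 = 26.0 V.
(Unloaded it would have been 26.1 V.)

V_out ≈ 26.0 V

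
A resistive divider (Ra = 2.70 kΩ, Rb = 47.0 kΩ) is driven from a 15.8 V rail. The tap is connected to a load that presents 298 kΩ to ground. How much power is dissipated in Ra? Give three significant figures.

P ≈ 0.360 mW

Total resistance from the source is Ra + (Rb‖R_L) = 43.30 kΩ, so I = 15.8/43.30 kΩ = 0.3649 mA.
P = I²·Ra = (0.3649 mA)² × 2.70 kΩ = 0.360 mW.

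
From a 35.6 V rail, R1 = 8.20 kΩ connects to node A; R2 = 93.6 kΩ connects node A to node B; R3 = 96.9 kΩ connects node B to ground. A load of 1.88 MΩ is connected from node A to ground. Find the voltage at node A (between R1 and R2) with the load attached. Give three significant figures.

V ≈ 34.0 V

Below node A the series string R2+R3 = 190.5 kΩ sits in parallel with the 1880 kΩ load: 173.0 kΩ.
V_A = 35.6 × 173.0/(8.20 + 173.0) = 34.0 V.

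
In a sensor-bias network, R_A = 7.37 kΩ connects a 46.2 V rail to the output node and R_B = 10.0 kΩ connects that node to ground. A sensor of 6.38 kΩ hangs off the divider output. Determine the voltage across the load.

The load sits in parallel with R_B: R_B‖R_L = (10.0 × 6.38) / (10.0 + 6.38) = 3.895 kΩ.
V_out = 46.2 × 3.895 / (7.37 + 3.895) = 46.2 × 3.895/11.26 = 16.0 V.

V_out ≈ 16.0 V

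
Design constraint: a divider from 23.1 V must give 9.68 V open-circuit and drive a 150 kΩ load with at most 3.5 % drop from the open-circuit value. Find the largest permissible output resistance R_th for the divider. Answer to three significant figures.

Loading drop = R_th/(R_th + R_L) ≤ 0.0350, so R_th ≤ R_L · ε/(1−ε) = 150 kΩ × 0.0350/0.9650 = 5.44 kΩ.

R_th ≤ 5.44 kΩ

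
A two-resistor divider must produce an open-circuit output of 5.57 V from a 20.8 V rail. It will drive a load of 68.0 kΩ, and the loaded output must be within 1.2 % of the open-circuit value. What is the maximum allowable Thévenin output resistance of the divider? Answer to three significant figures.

Loading drop = R_th/(R_th + R_L) ≤ 0.0120, so R_th ≤ R_L · ε/(1−ε) = 68.0 kΩ × 0.0120/0.9880 = 826 Ω.

R_th ≤ 826 Ω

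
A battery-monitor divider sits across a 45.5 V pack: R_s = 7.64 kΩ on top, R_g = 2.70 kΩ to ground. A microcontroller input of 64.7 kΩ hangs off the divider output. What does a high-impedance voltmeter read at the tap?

The load sits in parallel with R_g: R_g‖R_L = (2.70 × 64.7) / (2.70 + 64.7) = 2.592 kΩ.
V_out = 45.5 × 2.592 / (7.64 + 2.592) = 45.5 × 2.592/10.23 = 11.5 V.

V_out ≈ 11.5 V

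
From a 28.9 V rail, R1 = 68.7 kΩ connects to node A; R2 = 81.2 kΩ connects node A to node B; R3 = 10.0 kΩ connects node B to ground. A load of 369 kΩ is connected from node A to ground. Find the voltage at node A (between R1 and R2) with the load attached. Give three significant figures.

Below node A the series string R2+R3 = 91.20 kΩ sits in parallel with the 369 kΩ load: 73.13 kΩ.
V_A = 28.9 × 73.13/(68.7 + 73.13) = 14.9 V.

V ≈ 14.9 V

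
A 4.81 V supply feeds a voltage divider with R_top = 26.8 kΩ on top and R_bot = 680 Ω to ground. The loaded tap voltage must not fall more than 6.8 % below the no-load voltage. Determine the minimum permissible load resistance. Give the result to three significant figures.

R_L(min) ≈ 9.09 kΩ

Output resistance R_th = R_top‖R_bot = (26800 × 680)/27480 = 663.2 Ω.
The fractional drop is R_th/(R_th + R_L); requiring this ≤ 0.0680 gives R_L ≥ R_th(1/0.0680 − 1) = 663.2 × 13.71 = 9.09 kΩ.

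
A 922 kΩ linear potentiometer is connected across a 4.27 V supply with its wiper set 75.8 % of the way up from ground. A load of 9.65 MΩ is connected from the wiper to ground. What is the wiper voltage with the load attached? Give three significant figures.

The wiper splits the pot into (1−α)R = 223.1 kΩ above and αR = 698.9 kΩ below.
Lower section ‖ load = 651.7 kΩ.
V_wiper = 4.27 × 651.7/(223.1 + 651.7) = 3.18 V.

V ≈ 3.18 V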